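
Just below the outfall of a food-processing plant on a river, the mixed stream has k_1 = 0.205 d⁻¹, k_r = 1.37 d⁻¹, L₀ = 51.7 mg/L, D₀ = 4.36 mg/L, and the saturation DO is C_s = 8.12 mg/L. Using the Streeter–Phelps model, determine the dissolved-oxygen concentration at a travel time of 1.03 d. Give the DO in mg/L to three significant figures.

k_1 L₀/(k_r−k_1) = 0.205×51.7/(1.37−0.205) = 10.60/1.165 = 9.097 mg/L.
e^(−k_1 t) = e^(−0.205×1.030) = 0.8097; e^(−k_r t) = e^(−1.37×1.030) = 0.2439.
D = 9.097 × (0.8097 − 0.2439) + 4.36 × 0.2439 = 5.147 + 1.063 = 6.210 mg/L.
DO = C_s − D = 8.12 − 6.210 = 1.910 mg/L.

DO ≈ 1.91 mg/L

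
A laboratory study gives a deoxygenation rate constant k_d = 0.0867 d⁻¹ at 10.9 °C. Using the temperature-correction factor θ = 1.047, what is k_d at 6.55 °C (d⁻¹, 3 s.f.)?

k_d ≈ 0.0710 d⁻¹

k_d(T₂) = k_d(T₁) · θ^(T₂−T₁) = 0.0867 × 1.047^(6.55−10.9)
= 0.0867 × 1.047^-4.35 = 0.0867 × 0.8189 = 0.07100 d⁻¹.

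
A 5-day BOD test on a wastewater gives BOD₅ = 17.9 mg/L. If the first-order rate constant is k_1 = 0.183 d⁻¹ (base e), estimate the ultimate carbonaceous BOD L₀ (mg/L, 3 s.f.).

BOD₅ = L₀(1 − e^(−5k_1)) ⇒ L₀ = BOD₅ / (1 − e^(−5×0.183))
= 17.9 / (1 − 0.4005) = 17.9 / 0.5995 = 29.86 mg/L.

L₀ ≈ 29.9 mg/L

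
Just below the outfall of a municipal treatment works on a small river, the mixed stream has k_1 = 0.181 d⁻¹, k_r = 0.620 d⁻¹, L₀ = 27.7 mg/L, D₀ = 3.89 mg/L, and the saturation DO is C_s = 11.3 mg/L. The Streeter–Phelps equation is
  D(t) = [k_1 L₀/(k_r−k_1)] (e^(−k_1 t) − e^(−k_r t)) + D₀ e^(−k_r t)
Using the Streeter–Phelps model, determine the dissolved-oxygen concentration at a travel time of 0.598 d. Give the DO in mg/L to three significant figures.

DO ≈ 6.25 mg/L

k_1 L₀/(k_r−k_1) = 0.181×27.7/(0.620−0.181) = 5.014/0.4390 = 11.42 mg/L.
e^(−k_1 t) = e^(−0.181×0.5980) = 0.8974; e^(−k_r t) = e^(−0.620×0.5980) = 0.6902.
D = 11.42 × (0.8974 − 0.6902) + 3.89 × 0.6902 = 2.366 + 2.685 = 5.051 mg/L.
DO = C_s − D = 11.3 − 5.051 = 6.249 mg/L.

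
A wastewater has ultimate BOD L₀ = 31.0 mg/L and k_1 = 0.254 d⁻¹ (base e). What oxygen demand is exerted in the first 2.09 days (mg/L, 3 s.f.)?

y_t = L₀(1 − e^(−k_1 t)) = 31.0 × (1 − e^(−0.254×2.09))
= 31.0 × (1 − 0.5881) = 31.0 × 0.4119 = 12.77 mg/L.

y ≈ 12.8 mg/L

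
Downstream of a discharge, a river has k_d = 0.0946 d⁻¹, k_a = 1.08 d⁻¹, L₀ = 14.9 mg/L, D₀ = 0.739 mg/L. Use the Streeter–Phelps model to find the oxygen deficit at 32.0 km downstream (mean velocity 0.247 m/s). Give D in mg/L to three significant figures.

D ≈ 1.10 mg/L

Travel time t = x/v = 32.0 km / (0.247 m/s) = 32000 m / 0.247 m/s = 129600 s = 1.499 d.
k_d L₀/(k_a−k_d) = 0.0946×14.9/(1.08−0.0946) = 1.410/0.9854 = 1.430 mg/L.
e^(−k_d t) = e^(−0.0946×1.499) = 0.8678; e^(−k_a t) = e^(−1.08×1.499) = 0.1980.
D = 1.430 × (0.8678 − 0.1980) + 0.739 × 0.1980 = 0.9580 + 0.1463 = 1.104 mg/L.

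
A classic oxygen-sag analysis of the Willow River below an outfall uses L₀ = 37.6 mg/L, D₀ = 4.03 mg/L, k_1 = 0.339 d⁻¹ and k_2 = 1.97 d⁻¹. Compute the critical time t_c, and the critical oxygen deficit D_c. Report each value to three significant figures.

At the critical point dD/dt = 0, so k_1 L₀ e^(−k_1 t) = k_2 D. Substituting D(t) from the Streeter–Phelps equation and solving for t gives
t_c = ln[(k_2/k_1)(1 − D₀(k_2−k_1)/(k_1 L₀))] / (k_2−k_1).
Here k_2−k_1 = 1.631 d⁻¹ and 1 − D₀(k_2−k_1)/(k_1 L₀) = 1 − 4.03×1.631/(0.339×37.6) = 0.4843, so
t_c = ln(5.811 × 0.4843) / 1.631 = 1.035 / 1.631 = 0.6345 d.
D_c = (k_1/k_2) L₀ e^(−k_1 t_c) = (0.339/1.97) × 37.6 × e^(−0.339×0.6345) = 0.1721 × 37.6 × 0.8065 = 5.218 mg/L.

t_c ≈ 0.634 d; D_c ≈ 5.22 mg/L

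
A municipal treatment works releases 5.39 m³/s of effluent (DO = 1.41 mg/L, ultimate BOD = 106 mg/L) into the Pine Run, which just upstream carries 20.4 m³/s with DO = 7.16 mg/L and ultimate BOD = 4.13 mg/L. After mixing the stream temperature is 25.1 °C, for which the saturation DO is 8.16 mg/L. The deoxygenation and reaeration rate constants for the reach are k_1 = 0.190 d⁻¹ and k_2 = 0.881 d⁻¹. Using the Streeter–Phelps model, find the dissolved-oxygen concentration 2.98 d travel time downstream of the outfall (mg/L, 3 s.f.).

DO ≈ 4.54 mg/L

Mixed DO = (20.4×7.16 + 5.39×1.41)/(20.4+5.39) = 153.7/25.79 = 5.958 mg/L.
Mixed L₀ = (20.4×4.13 + 5.39×106)/(25.79) = 655.6/25.79 = 25.42 mg/L.
Initial deficit D₀ = C_s − DO₀ = 8.16 − 5.958 = 2.202 mg/L.
D(2.98) = [0.190×25.42/(0.881−0.190)](e^(−0.190×2.98) − e^(−0.881×2.98)) + 2.202 e^(−0.881×2.98)
= 6.990 × (0.5677 − 0.07241) + 2.202 × 0.07241 = 3.621 mg/L.
DO = 8.16 − 3.621 = 4.539 mg/L.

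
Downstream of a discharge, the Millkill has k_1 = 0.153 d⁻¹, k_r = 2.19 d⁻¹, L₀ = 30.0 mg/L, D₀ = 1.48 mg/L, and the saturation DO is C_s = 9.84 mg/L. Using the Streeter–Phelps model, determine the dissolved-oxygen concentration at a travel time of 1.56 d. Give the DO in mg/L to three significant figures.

k_1 L₀/(k_r−k_1) = 0.153×30.0/(2.19−0.153) = 4.590/2.037 = 2.253 mg/L.
e^(−k_1 t) = e^(−0.153×1.560) = 0.7877; e^(−k_r t) = e^(−2.19×1.560) = 0.03283.
D = 2.253 × (0.7877 − 0.03283) + 1.48 × 0.03283 = 1.701 + 0.04859 = 1.749 mg/L.
DO = C_s − D = 9.84 − 1.749 = 8.091 mg/L.

DO ≈ 8.09 mg/L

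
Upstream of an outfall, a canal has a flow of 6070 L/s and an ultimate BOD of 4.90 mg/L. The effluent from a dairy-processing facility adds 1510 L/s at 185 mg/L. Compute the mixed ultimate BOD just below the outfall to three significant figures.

40.8 mg/L

Flow-weighted mixing: C = (Q_r C_r + Q_w C_w)/(Q_r + Q_w)
= (6070×4.90 + 1510×185)/(6070 + 1510) = 309100/7580 = 40.78 mg/L.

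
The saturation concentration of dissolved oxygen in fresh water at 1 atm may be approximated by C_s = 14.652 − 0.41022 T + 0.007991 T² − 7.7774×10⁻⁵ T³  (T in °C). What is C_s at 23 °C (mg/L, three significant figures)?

C_s = 14.652 − 0.41022×23 + 0.007991×23² − 7.7774×10⁻⁵×23³ = 8.498 mg/L.

C_s ≈ 8.50 mg/L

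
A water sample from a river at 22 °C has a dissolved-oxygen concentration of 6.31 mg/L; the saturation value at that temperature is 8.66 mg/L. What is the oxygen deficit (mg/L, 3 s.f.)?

D = C_s − C = 8.66 − 6.31 = 2.35 mg/L.

D ≈ 2.35 mg/L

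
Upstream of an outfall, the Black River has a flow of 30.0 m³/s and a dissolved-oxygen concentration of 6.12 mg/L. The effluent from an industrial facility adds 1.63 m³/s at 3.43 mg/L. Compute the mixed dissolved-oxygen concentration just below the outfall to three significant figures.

Flow-weighted mixing: C = (Q_r C_r + Q_w C_w)/(Q_r + Q_w)
= (30.0×6.12 + 1.63×3.43)/(30.0 + 1.63) = 189.2/31.63 = 5.981 mg/L.

5.98 mg/L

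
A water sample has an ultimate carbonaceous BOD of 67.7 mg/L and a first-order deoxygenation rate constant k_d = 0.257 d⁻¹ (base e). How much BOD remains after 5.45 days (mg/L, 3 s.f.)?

L ≈ 16.7 mg/L

L_t = L₀ e^(−k_d t) = 67.7 × e^(−0.257×5.45) = 67.7 × 0.2464 = 16.68 mg/L.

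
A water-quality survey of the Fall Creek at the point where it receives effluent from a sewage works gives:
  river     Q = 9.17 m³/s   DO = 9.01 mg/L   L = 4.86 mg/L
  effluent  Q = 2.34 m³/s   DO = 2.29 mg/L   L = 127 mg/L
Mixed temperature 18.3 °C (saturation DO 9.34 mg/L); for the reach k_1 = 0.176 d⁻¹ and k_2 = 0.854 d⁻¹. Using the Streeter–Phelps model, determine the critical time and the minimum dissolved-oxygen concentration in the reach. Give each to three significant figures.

Mixed DO = (9.17×9.01 + 2.34×2.29)/(9.17+2.34) = 87.98/11.51 = 7.644 mg/L.
Mixed L₀ = (9.17×4.86 + 2.34×127)/(11.51) = 341.7/11.51 = 29.69 mg/L.
Initial deficit D₀ = C_s − DO₀ = 9.34 − 7.644 = 1.696 mg/L.
t_c = (1/0.6780) ln[(0.854/0.176)(1 − 1.696×0.6780/(0.176×29.69))] = 1.475 × ln(3.784) = 1.963 d.
D_c = (0.176/0.854) × 29.69 × e^(−0.176×1.963) = 0.2061 × 29.69 × 0.7079 = 4.332 mg/L.
Minimum DO = 9.34 − 4.332 = 5.008 mg/L.

t_c ≈ 1.96 d; minimum DO ≈ 5.01 mg/L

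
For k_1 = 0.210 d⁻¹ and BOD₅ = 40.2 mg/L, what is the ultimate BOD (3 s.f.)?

BOD₅ = L₀(1 − e^(−5k_1)) ⇒ L₀ = BOD₅ / (1 − e^(−5×0.210))
= 40.2 / (1 − 0.3499) = 40.2 / 0.6501 = 61.84 mg/L.

L₀ ≈ 61.8 mg/L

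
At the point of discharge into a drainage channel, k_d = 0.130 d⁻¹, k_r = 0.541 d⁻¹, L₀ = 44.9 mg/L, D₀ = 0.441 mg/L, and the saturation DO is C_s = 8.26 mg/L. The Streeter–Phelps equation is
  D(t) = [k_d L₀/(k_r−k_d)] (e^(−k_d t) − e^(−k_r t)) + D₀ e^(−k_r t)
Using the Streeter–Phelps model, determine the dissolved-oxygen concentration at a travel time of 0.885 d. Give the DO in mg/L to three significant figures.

DO ≈ 4.13 mg/L

k_d L₀/(k_r−k_d) = 0.130×44.9/(0.541−0.130) = 5.837/0.4110 = 14.20 mg/L.
e^(−k_d t) = e^(−0.130×0.8850) = 0.8913; e^(−k_r t) = e^(−0.541×0.8850) = 0.6195.
D = 14.20 × (0.8913 − 0.6195) + 0.441 × 0.6195 = 3.860 + 0.2732 = 4.133 mg/L.
DO = C_s − D = 8.26 − 4.133 = 4.127 mg/L.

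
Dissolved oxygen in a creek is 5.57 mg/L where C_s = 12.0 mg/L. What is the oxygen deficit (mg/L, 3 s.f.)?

D ≈ 6.43 mg/L

D = C_s − C = 12.0 − 5.57 = 6.43 mg/L.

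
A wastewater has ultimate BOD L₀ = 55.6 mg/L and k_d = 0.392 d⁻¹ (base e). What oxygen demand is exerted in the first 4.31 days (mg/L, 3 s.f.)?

y ≈ 45.3 mg/L

y_t = L₀(1 − e^(−k_d t)) = 55.6 × (1 − e^(−0.392×4.31))
= 55.6 × (1 − 0.1846) = 55.6 × 0.8154 = 45.34 mg/L.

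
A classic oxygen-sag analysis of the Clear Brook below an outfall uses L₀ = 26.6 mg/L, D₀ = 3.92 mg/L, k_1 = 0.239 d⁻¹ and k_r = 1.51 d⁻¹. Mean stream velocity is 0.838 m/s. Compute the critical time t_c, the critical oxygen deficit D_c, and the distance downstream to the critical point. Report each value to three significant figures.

t_c = [1/(k_r−k_1)] ln[(k_r/k_1)(1 − D₀(k_r−k_1)/(k_1 L₀))]
= [1/(1.51−0.239)] ln[(1.51/0.239)(1 − 3.92×1.271/(0.239×26.6))]
= (1/1.271) ln[6.318 × 0.2163] = 0.7868 × ln(1.367) = 0.7868 × 0.3123 = 0.2457 d.
L(t_c) = L₀ e^(−k_1 t_c) = 26.6 × 0.9430 = 25.08 mg/L, and at the critical point k_r D_c = k_1 L, so D_c = (0.239/1.51) × 25.08 = 3.970 mg/L.
x_c = v t_c = 0.838 m/s × 0.2457 d × 86400 s/d = 17790 m ≈ 17.8 km.

t_c ≈ 0.246 d; D_c ≈ 3.97 mg/L; x_c ≈ 17.8 km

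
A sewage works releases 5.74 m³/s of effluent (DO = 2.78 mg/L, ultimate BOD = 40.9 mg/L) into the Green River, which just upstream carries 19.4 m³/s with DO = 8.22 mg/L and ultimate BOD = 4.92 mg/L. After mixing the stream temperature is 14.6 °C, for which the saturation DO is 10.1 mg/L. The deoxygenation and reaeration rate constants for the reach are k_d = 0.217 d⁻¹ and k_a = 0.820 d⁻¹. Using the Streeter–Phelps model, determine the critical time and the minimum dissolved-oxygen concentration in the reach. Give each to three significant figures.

Mixed DO = (19.4×8.22 + 5.74×2.78)/(19.4+5.74) = 175.4/25.14 = 6.978 mg/L.
Mixed L₀ = (19.4×4.92 + 5.74×40.9)/(25.14) = 330.2/25.14 = 13.14 mg/L.
Initial deficit D₀ = C_s − DO₀ = 10.1 − 6.978 = 3.122 mg/L.
t_c = (1/0.6030) ln[(0.820/0.217)(1 − 3.122×0.6030/(0.217×13.14))] = 1.658 × ln(1.283) = 0.4132 d.
D_c = (0.217/0.820) × 13.14 × e^(−0.217×0.4132) = 0.2646 × 13.14 × 0.9142 = 3.178 mg/L.
Minimum DO = 10.1 − 3.178 = 6.922 mg/L.

t_c ≈ 0.413 d; minimum DO ≈ 6.92 mg/L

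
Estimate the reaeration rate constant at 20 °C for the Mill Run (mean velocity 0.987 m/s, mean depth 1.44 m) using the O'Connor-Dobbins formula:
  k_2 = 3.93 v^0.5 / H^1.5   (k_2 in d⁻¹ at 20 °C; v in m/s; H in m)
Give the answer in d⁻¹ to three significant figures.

k_2 = 3.93 × 0.987^0.5 / 1.44^1.5 = 3.93 × 0.9935 / 1.728 = 2.259 d⁻¹.

k_2 ≈ 2.26 d⁻¹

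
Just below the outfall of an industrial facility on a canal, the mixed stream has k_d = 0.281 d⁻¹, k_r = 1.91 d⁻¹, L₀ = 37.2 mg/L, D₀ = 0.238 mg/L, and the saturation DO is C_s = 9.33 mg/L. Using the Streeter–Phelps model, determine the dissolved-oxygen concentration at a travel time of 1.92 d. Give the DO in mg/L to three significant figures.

k_d L₀/(k_r−k_d) = 0.281×37.2/(1.91−0.281) = 10.45/1.629 = 6.417 mg/L.
e^(−k_d t) = e^(−0.281×1.920) = 0.5830; e^(−k_r t) = e^(−1.91×1.920) = 0.02555.
D = 6.417 × (0.5830 − 0.02555) + 0.238 × 0.02555 = 3.577 + 0.006080 = 3.583 mg/L.
DO = C_s − D = 9.33 − 3.583 = 5.747 mg/L.

DO ≈ 5.75 mg/L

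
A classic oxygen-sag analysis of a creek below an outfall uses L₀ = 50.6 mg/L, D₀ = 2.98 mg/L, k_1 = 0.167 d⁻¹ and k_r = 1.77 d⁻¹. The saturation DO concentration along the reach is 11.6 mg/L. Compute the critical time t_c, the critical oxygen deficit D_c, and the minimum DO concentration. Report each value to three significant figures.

t_c = [1/(k_r−k_1)] ln[(k_r/k_1)(1 − D₀(k_r−k_1)/(k_1 L₀))]
= [1/(1.77−0.167)] ln[(1.77/0.167)(1 − 2.98×1.603/(0.167×50.6))]
= (1/1.603) ln[10.60 × 0.4347] = 0.6238 × ln(4.607) = 0.6238 × 1.528 = 0.9530 d.
L(t_c) = L₀ e^(−k_1 t_c) = 50.6 × 0.8529 = 43.16 mg/L, and at the critical point k_r D_c = k_1 L, so D_c = (0.167/1.77) × 43.16 = 4.072 mg/L.
Minimum DO = C_s − D_c = 11.6 − 4.072 = 7.528 mg/L.

t_c ≈ 0.953 d; D_c ≈ 4.07 mg/L; min DO ≈ 7.53 mg/L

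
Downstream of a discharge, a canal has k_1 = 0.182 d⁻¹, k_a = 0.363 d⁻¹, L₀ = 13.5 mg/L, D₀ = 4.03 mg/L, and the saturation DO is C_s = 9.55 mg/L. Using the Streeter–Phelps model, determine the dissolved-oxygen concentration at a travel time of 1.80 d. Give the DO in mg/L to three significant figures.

k_1 L₀/(k_a−k_1) = 0.182×13.5/(0.363−0.182) = 2.457/0.1810 = 13.57 mg/L.
e^(−k_1 t) = e^(−0.182×1.800) = 0.7207; e^(−k_a t) = e^(−0.363×1.800) = 0.5203.
D = 13.57 × (0.7207 − 0.5203) + 4.03 × 0.5203 = 2.720 + 2.097 = 4.817 mg/L.
DO = C_s − D = 9.55 − 4.817 = 4.733 mg/L.

DO ≈ 4.73 mg/L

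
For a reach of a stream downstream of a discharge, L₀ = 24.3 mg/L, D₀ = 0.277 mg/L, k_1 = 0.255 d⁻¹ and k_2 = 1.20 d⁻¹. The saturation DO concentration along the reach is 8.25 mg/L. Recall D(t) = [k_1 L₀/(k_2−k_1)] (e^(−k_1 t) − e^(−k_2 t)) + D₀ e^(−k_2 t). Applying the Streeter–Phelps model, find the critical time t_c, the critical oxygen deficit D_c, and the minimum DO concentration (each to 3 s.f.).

With k_2/k_1 = 4.706 and 1 − D₀(k_2−k_1)/(k_1 L₀) = 0.9578,
t_c = ln(4.706 × 0.9578) / (1.20 − 0.255) = ln(4.507) / 0.9450 = 1.506/0.9450 = 1.593 d.
L(t_c) = L₀ e^(−k_1 t_c) = 24.3 × 0.6661 = 16.19 mg/L, and at the critical point k_2 D_c = k_1 L, so D_c = (0.255/1.20) × 16.19 = 3.440 mg/L.
Minimum DO = C_s − D_c = 8.25 − 3.440 = 4.810 mg/L.

t_c ≈ 1.59 d; D_c ≈ 3.44 mg/L; min DO ≈ 4.81 mg/L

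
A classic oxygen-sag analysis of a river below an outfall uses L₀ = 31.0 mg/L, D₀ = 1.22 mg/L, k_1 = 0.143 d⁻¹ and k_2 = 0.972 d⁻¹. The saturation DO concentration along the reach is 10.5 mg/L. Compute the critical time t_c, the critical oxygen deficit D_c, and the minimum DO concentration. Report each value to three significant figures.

t_c ≈ 2.00 d; D_c ≈ 3.43 mg/L; min DO ≈ 7.07 mg/L

With k_2/k_1 = 6.797 and 1 − D₀(k_2−k_1)/(k_1 L₀) = 0.7719,
t_c = ln(6.797 × 0.7719) / (0.972 − 0.143) = ln(5.246) / 0.8290 = 1.658/0.8290 = 1.999 d.
L(t_c) = L₀ e^(−k_1 t_c) = 31.0 × 0.7513 = 23.29 mg/L, and at the critical point k_2 D_c = k_1 L, so D_c = (0.143/0.972) × 23.29 = 3.427 mg/L.
Minimum DO = C_s − D_c = 10.5 − 3.427 = 7.073 mg/L.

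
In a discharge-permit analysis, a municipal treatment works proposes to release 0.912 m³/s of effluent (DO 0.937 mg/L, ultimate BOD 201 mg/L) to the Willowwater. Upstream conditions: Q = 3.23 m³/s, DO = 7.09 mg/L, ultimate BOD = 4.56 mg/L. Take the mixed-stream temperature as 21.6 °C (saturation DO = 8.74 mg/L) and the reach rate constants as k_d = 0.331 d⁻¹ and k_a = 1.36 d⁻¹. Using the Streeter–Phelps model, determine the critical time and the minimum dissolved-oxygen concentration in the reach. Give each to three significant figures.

t_c ≈ 1.16 d; minimum DO ≈ 0.819 mg/L

Mixed DO = (3.23×7.09 + 0.912×0.937)/(3.23+0.912) = 23.76/4.142 = 5.735 mg/L.
Mixed L₀ = (3.23×4.56 + 0.912×201)/(4.142) = 198.0/4.142 = 47.81 mg/L.
Initial deficit D₀ = C_s − DO₀ = 8.74 − 5.735 = 3.005 mg/L.
t_c = (1/1.029) ln[(1.36/0.331)(1 − 3.005×1.029/(0.331×47.81))] = 0.9718 × ln(3.306) = 1.162 d.
D_c = (0.331/1.36) × 47.81 × e^(−0.331×1.162) = 0.2434 × 47.81 × 0.6807 = 7.921 mg/L.
Minimum DO = 8.74 − 7.921 = 0.8189 mg/L.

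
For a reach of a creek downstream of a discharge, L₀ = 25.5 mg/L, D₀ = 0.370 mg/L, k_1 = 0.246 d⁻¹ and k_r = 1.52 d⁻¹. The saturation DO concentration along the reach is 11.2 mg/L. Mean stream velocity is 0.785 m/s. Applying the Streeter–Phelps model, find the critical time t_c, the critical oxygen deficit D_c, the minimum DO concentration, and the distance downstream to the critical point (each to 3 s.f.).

With k_r/k_1 = 6.179 and 1 − D₀(k_r−k_1)/(k_1 L₀) = 0.9249,
t_c = ln(6.179 × 0.9249) / (1.52 − 0.246) = ln(5.715) / 1.274 = 1.743/1.274 = 1.368 d.
D_c = (k_1/k_r) L₀ e^(−k_1 t_c) = (0.246/1.52) × 25.5 × e^(−0.246×1.368) = 0.1618 × 25.5 × 0.7142 = 2.948 mg/L.
Minimum DO = C_s − D_c = 11.2 − 2.948 = 8.252 mg/L.
x_c = v t_c = 0.785 m/s × 1.368 d × 86400 s/d = 92790 m ≈ 92.8 km.

t_c ≈ 1.37 d; D_c ≈ 2.95 mg/L; min DO ≈ 8.25 mg/L; x_c ≈ 92.8 km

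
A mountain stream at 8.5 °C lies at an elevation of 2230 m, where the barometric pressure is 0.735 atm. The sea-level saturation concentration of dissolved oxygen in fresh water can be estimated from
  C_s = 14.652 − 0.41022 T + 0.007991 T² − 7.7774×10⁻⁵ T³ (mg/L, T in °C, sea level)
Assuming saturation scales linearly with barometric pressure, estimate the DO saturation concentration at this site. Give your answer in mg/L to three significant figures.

At sea level: C_s = 14.652 − 0.41022×8.5 + 0.007991×8.5² − 7.7774×10⁻⁵×8.5³ = 11.69 mg/L.
Pressure correction: C_s' = 11.69 × 0.735 = 8.596 mg/L.

C_s ≈ 8.60 mg/L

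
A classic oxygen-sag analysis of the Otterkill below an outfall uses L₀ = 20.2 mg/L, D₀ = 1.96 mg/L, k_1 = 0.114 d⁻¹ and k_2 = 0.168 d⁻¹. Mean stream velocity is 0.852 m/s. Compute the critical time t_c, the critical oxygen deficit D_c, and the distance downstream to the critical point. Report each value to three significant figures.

t_c = [1/(k_2−k_1)] ln[(k_2/k_1)(1 − D₀(k_2−k_1)/(k_1 L₀))]
= [1/(0.168−0.114)] ln[(0.168/0.114)(1 − 1.96×0.05400/(0.114×20.2))]
= (1/0.05400) ln[1.474 × 0.9540] = 18.52 × ln(1.406) = 18.52 × 0.3407 = 6.310 d.
D_c = (k_1/k_2) L₀ e^(−k_1 t_c) = (0.114/0.168) × 20.2 × e^(−0.114×6.310) = 0.6786 × 20.2 × 0.4871 = 6.677 mg/L.
x_c = v t_c = 0.852 m/s × 6.310 d × 86400 s/d = 464500 m ≈ 464 km.

t_c ≈ 6.31 d; D_c ≈ 6.68 mg/L; x_c ≈ 464 km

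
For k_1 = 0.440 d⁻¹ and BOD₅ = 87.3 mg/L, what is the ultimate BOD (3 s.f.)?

L₀ ≈ 98.2 mg/L

BOD₅ = L₀(1 − e^(−5k_1)) ⇒ L₀ = BOD₅ / (1 − e^(−5×0.440))
= 87.3 / (1 − 0.1108) = 87.3 / 0.8892 = 98.18 mg/L.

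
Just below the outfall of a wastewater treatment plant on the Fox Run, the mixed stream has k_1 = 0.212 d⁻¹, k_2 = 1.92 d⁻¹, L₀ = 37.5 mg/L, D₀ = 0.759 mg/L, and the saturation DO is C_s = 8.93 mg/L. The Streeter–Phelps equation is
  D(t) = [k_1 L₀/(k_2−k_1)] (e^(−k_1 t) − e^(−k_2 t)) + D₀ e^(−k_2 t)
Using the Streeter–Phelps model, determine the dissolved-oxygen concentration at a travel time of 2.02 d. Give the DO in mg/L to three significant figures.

k_1 L₀/(k_2−k_1) = 0.212×37.5/(1.92−0.212) = 7.950/1.708 = 4.655 mg/L.
e^(−k_1 t) = e^(−0.212×2.020) = 0.6517; e^(−k_2 t) = e^(−1.92×2.020) = 0.02068.
D = 4.655 × (0.6517 − 0.02068) + 0.759 × 0.02068 = 2.937 + 0.01570 = 2.953 mg/L.
DO = C_s − D = 8.93 − 2.953 = 5.977 mg/L.

DO ≈ 5.98 mg/L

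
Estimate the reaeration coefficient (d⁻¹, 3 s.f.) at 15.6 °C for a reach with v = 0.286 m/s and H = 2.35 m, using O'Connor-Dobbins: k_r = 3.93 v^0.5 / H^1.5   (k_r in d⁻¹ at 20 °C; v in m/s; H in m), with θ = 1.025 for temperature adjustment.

k_r ≈ 0.523 d⁻¹

k_r(20) = 3.93 × 0.286^0.5 / 2.35^1.5 = 3.93 × 0.5348 / 3.602 = 0.5834 d⁻¹.
k_r(15.6) = 0.5834 × 1.025^(15.6−20) = 0.5834 × 0.8970 = 0.5233 d⁻¹.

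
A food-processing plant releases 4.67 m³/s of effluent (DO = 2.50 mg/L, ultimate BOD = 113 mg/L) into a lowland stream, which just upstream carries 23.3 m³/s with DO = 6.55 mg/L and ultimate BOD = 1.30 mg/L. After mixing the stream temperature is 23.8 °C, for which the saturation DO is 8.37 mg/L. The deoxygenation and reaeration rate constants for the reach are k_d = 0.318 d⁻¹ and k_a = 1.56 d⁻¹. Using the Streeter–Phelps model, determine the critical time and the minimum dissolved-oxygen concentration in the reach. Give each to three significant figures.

t_c ≈ 0.740 d; minimum DO ≈ 5.16 mg/L

Mixed DO = (23.3×6.55 + 4.67×2.50)/(23.3+4.67) = 164.3/27.97 = 5.874 mg/L.
Mixed L₀ = (23.3×1.30 + 4.67×113)/(27.97) = 558.0/27.97 = 19.95 mg/L.
Initial deficit D₀ = C_s − DO₀ = 8.37 − 5.874 = 2.496 mg/L.
t_c = (1/1.242) ln[(1.56/0.318)(1 − 2.496×1.242/(0.318×19.95))] = 0.8052 × ln(2.508) = 0.7404 d.
D_c = (0.318/1.56) × 19.95 × e^(−0.318×0.7404) = 0.2038 × 19.95 × 0.7902 = 3.214 mg/L.
Minimum DO = 8.37 − 3.214 = 5.156 mg/L.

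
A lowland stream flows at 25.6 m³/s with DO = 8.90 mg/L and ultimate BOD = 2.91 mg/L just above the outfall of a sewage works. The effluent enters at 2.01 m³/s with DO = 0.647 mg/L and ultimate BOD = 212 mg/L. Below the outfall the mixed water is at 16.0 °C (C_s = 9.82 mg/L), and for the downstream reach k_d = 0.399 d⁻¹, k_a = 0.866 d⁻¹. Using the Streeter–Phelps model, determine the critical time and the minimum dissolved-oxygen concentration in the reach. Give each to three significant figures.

Mixed DO = (25.6×8.90 + 2.01×0.647)/(25.6+2.01) = 229.1/27.61 = 8.299 mg/L.
Mixed L₀ = (25.6×2.91 + 2.01×212)/(27.61) = 500.6/27.61 = 18.13 mg/L.
Initial deficit D₀ = C_s − DO₀ = 9.82 − 8.299 = 1.521 mg/L.
t_c = (1/0.4670) ln[(0.866/0.399)(1 − 1.521×0.4670/(0.399×18.13))] = 2.141 × ln(1.957) = 1.438 d.
D_c = (0.399/0.866) × 18.13 × e^(−0.399×1.438) = 0.4607 × 18.13 × 0.5634 = 4.706 mg/L.
Minimum DO = 9.82 − 4.706 = 5.114 mg/L.

t_c ≈ 1.44 d; minimum DO ≈ 5.11 mg/L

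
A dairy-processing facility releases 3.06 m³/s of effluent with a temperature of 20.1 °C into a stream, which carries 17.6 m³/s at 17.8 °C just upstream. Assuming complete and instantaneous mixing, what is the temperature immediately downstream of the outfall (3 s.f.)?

Flow-weighted mixing: C = (Q_r C_r + Q_w C_w)/(Q_r + Q_w)
= (17.6×17.8 + 3.06×20.1)/(17.6 + 3.06) = 374.8/20.66 = 18.14 °C.

18.1 °C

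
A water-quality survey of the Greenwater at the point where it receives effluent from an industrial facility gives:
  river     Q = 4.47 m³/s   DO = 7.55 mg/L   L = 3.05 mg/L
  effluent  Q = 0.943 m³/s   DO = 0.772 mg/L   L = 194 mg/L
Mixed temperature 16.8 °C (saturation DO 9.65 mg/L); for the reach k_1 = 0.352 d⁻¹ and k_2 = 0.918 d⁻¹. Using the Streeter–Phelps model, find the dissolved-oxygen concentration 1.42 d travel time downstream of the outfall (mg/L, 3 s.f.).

Mixed DO = (4.47×7.55 + 0.943×0.772)/(4.47+0.943) = 34.48/5.413 = 6.369 mg/L.
Mixed L₀ = (4.47×3.05 + 0.943×194)/(5.413) = 196.6/5.413 = 36.32 mg/L.
Initial deficit D₀ = C_s − DO₀ = 9.65 − 6.369 = 3.281 mg/L.
D(1.42) = [0.352×36.32/(0.918−0.352)](e^(−0.352×1.42) − e^(−0.918×1.42)) + 3.281 e^(−0.918×1.42)
= 22.58 × (0.6066 − 0.2716) + 3.281 × 0.2716 = 8.458 mg/L.
DO = 9.65 − 8.458 = 1.192 mg/L.

DO ≈ 1.19 mg/L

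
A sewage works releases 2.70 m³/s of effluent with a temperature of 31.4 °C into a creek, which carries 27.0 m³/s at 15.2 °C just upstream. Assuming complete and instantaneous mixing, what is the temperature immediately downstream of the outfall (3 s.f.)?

16.7 °C

Flow-weighted mixing: C = (Q_r C_r + Q_w C_w)/(Q_r + Q_w)
= (27.0×15.2 + 2.70×31.4)/(27.0 + 2.70) = 495.2/29.70 = 16.67 °C.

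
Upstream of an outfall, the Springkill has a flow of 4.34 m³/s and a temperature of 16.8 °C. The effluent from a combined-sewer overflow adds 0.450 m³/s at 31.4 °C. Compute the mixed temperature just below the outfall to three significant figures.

18.2 °C

Flow-weighted mixing: C = (Q_r C_r + Q_w C_w)/(Q_r + Q_w)
= (4.34×16.8 + 0.450×31.4)/(4.34 + 0.450) = 87.04/4.790 = 18.17 °C.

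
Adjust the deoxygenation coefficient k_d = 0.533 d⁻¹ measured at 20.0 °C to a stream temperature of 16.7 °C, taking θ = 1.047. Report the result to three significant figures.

k_d ≈ 0.458 d⁻¹

k_d(T₂) = k_d(T₁) · θ^(T₂−T₁) = 0.533 × 1.047^(16.7−20.0)
= 0.533 × 1.047^-3.30 = 0.533 × 0.8594 = 0.4580 d⁻¹.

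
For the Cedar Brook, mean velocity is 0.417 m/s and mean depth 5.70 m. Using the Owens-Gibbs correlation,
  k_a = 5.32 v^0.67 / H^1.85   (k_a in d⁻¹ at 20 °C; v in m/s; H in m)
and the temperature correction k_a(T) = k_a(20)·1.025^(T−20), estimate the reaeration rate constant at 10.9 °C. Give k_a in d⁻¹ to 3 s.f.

k_a(20) = 5.32 × 0.417^0.67 / 5.70^1.85 = 5.32 × 0.5565 / 25.02 = 0.1183 d⁻¹.
k_a(10.9) = 0.1183 × 1.025^(10.9−20) = 0.1183 × 0.7988 = 0.09450 d⁻¹.

k_a ≈ 0.0945 d⁻¹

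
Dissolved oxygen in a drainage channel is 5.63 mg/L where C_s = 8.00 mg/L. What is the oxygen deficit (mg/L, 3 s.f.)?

D = C_s − C = 8.00 − 5.63 = 2.37 mg/L.

D ≈ 2.37 mg/L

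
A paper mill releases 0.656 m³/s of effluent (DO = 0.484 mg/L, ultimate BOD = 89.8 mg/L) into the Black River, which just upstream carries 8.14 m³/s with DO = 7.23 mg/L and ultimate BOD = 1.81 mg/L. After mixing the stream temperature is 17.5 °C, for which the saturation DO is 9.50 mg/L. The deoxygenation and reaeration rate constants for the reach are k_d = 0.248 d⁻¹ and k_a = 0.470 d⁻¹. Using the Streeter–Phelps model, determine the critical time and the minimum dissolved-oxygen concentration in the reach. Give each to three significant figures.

t_c ≈ 1.30 d; minimum DO ≈ 6.30 mg/L

Mixed DO = (8.14×7.23 + 0.656×0.484)/(8.14+0.656) = 59.17/8.796 = 6.727 mg/L.
Mixed L₀ = (8.14×1.81 + 0.656×89.8)/(8.796) = 73.64/8.796 = 8.372 mg/L.
Initial deficit D₀ = C_s − DO₀ = 9.50 − 6.727 = 2.773 mg/L.
t_c = (1/0.2220) ln[(0.470/0.248)(1 − 2.773×0.2220/(0.248×8.372))] = 4.505 × ln(1.333) = 1.296 d.
D_c = (0.248/0.470) × 8.372 × e^(−0.248×1.296) = 0.5277 × 8.372 × 0.7252 = 3.204 mg/L.
Minimum DO = 9.50 − 3.204 = 6.296 mg/L.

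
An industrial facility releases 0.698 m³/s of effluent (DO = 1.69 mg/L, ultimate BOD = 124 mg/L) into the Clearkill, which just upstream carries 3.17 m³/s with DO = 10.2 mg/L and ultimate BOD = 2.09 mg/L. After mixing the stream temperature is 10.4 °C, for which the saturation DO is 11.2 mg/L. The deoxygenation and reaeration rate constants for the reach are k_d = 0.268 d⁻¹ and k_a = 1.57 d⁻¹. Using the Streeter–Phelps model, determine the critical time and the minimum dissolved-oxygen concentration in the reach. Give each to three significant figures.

t_c ≈ 0.808 d; minimum DO ≈ 7.89 mg/L

Mixed DO = (3.17×10.2 + 0.698×1.69)/(3.17+0.698) = 33.51/3.868 = 8.664 mg/L.
Mixed L₀ = (3.17×2.09 + 0.698×124)/(3.868) = 93.18/3.868 = 24.09 mg/L.
Initial deficit D₀ = C_s − DO₀ = 11.2 − 8.664 = 2.536 mg/L.
t_c = (1/1.302) ln[(1.57/0.268)(1 − 2.536×1.302/(0.268×24.09))] = 0.7680 × ln(2.862) = 0.8077 d.
D_c = (0.268/1.57) × 24.09 × e^(−0.268×0.8077) = 0.1707 × 24.09 × 0.8054 = 3.312 mg/L.
Minimum DO = 11.2 − 3.312 = 7.888 mg/L.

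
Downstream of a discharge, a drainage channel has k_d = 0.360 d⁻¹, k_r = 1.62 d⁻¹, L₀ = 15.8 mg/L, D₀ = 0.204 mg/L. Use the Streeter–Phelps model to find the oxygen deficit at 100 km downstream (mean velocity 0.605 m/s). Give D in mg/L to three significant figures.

Travel time t = x/v = 100 km / (0.605 m/s) = 100000 m / 0.605 m/s = 165300 s = 1.913 d.
k_d L₀/(k_r−k_d) = 0.360×15.8/(1.62−0.360) = 5.688/1.260 = 4.514 mg/L.
e^(−k_d t) = e^(−0.360×1.913) = 0.5022; e^(−k_r t) = e^(−1.62×1.913) = 0.04509.
D = 4.514 × (0.5022 − 0.04509) + 0.204 × 0.04509 = 2.064 + 0.009198 = 2.073 mg/L.

D ≈ 2.07 mg/L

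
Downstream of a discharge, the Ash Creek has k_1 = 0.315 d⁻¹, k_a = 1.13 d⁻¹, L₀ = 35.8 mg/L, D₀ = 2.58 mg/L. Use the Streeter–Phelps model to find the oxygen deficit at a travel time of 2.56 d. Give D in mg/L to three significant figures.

D ≈ 5.55 mg/L

k_1 L₀/(k_a−k_1) = 0.315×35.8/(1.13−0.315) = 11.28/0.8150 = 13.84 mg/L.
e^(−k_1 t) = e^(−0.315×2.560) = 0.4465; e^(−k_a t) = e^(−1.13×2.560) = 0.05542.
D = 13.84 × (0.4465 − 0.05542) + 2.58 × 0.05542 = 5.411 + 0.1430 = 5.554 mg/L.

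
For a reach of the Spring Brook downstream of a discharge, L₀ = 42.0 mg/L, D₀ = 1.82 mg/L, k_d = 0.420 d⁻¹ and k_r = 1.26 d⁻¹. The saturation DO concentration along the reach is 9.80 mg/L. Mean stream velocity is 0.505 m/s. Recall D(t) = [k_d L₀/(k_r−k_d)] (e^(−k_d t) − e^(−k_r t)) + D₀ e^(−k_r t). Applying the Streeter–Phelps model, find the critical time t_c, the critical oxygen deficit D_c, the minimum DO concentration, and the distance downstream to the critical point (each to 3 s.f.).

At the critical point dD/dt = 0, so k_d L₀ e^(−k_d t) = k_r D. Substituting D(t) from the Streeter–Phelps equation and solving for t gives
t_c = ln[(k_r/k_d)(1 − D₀(k_r−k_d)/(k_d L₀))] / (k_r−k_d).
Here k_r−k_d = 0.8400 d⁻¹ and 1 − D₀(k_r−k_d)/(k_d L₀) = 1 − 1.82×0.8400/(0.420×42.0) = 0.9133, so
t_c = ln(3.000 × 0.9133) / 0.8400 = 1.008 / 0.8400 = 1.200 d.
L(t_c) = L₀ e^(−k_d t_c) = 42.0 × 0.6041 = 25.37 mg/L, and at the critical point k_r D_c = k_d L, so D_c = (0.420/1.26) × 25.37 = 8.458 mg/L.
Minimum DO = C_s − D_c = 9.80 − 8.458 = 1.342 mg/L.
x_c = v t_c = 0.505 m/s × 1.200 d × 86400 s/d = 52360 m ≈ 52.4 km.

t_c ≈ 1.20 d; D_c ≈ 8.46 mg/L; min DO ≈ 1.34 mg/L; x_c ≈ 52.4 km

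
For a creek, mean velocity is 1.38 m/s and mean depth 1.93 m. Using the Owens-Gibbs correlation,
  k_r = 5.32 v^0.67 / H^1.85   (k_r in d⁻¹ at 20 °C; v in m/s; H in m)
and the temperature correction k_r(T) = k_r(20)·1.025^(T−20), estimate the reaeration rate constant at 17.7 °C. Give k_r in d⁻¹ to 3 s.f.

k_r ≈ 1.85 d⁻¹

k_r(20) = 5.32 × 1.38^0.67 / 1.93^1.85 = 5.32 × 1.241 / 3.375 = 1.956 d⁻¹.
k_r(17.7) = 1.956 × 1.025^(17.7−20) = 1.956 × 0.9448 = 1.848 d⁻¹.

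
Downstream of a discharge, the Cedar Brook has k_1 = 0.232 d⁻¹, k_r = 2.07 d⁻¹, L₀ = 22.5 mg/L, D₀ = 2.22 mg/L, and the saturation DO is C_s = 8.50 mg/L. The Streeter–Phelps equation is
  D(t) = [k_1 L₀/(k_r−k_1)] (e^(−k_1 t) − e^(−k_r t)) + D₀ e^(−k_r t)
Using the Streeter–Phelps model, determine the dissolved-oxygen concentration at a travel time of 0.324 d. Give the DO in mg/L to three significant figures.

DO ≈ 6.18 mg/L

k_1 L₀/(k_r−k_1) = 0.232×22.5/(2.07−0.232) = 5.220/1.838 = 2.840 mg/L.
e^(−k_1 t) = e^(−0.232×0.3240) = 0.9276; e^(−k_r t) = e^(−2.07×0.3240) = 0.5114.
D = 2.840 × (0.9276 − 0.5114) + 2.22 × 0.5114 = 1.182 + 1.135 = 2.317 mg/L.
DO = C_s − D = 8.50 − 2.317 = 6.183 mg/L.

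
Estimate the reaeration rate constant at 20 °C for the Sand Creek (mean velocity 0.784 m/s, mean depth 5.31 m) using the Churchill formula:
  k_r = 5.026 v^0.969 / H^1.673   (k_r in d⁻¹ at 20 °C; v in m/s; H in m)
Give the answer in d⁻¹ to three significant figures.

k_r ≈ 0.243 d⁻¹

k_r = 5.026 × 0.784^0.969 / 5.31^1.673 = 5.026 × 0.7899 / 16.33 = 0.2431 d⁻¹.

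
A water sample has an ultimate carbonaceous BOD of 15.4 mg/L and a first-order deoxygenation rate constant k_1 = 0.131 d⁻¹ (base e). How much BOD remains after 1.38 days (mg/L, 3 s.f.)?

L_t = L₀ e^(−k_1 t) = 15.4 × e^(−0.131×1.38) = 15.4 × 0.8346 = 12.85 mg/L.

L ≈ 12.9 mg/L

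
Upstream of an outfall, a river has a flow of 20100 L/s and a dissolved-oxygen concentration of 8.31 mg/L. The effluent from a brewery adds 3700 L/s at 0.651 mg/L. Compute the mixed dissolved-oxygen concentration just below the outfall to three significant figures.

Flow-weighted mixing: C = (Q_r C_r + Q_w C_w)/(Q_r + Q_w)
= (20100×8.31 + 3700×0.651)/(20100 + 3700) = 169400/23800 = 7.119 mg/L.

7.12 mg/L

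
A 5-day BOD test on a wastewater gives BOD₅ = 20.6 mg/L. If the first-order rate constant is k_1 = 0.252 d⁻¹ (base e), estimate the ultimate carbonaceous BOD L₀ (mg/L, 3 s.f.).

L₀ ≈ 28.8 mg/L

BOD₅ = L₀(1 − e^(−5k_1)) ⇒ L₀ = BOD₅ / (1 − e^(−5×0.252))
= 20.6 / (1 − 0.2837) = 20.6 / 0.7163 = 28.76 mg/L.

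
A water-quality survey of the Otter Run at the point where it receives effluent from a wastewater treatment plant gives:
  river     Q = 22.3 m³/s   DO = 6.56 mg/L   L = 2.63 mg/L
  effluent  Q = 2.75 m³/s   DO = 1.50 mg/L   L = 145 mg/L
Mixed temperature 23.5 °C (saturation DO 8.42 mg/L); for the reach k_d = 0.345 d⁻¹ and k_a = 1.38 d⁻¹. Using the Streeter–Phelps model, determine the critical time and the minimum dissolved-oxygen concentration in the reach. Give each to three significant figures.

t_c ≈ 0.851 d; minimum DO ≈ 5.02 mg/L

Mixed DO = (22.3×6.56 + 2.75×1.50)/(22.3+2.75) = 150.4/25.05 = 6.005 mg/L.
Mixed L₀ = (22.3×2.63 + 2.75×145)/(25.05) = 457.4/25.05 = 18.26 mg/L.
Initial deficit D₀ = C_s − DO₀ = 8.42 − 6.005 = 2.415 mg/L.
t_c = (1/1.035) ln[(1.38/0.345)(1 − 2.415×1.035/(0.345×18.26))] = 0.9662 × ln(2.413) = 0.8509 d.
D_c = (0.345/1.38) × 18.26 × e^(−0.345×0.8509) = 0.2500 × 18.26 × 0.7456 = 3.404 mg/L.
Minimum DO = 8.42 − 3.404 = 5.016 mg/L.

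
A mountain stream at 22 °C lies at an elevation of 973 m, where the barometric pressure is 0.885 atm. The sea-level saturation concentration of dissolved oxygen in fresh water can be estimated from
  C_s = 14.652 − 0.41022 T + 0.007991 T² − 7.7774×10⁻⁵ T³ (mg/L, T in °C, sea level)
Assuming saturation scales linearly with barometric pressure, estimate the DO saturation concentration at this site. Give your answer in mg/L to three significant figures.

At sea level: C_s = 14.652 − 0.41022×22 + 0.007991×22² − 7.7774×10⁻⁵×22³ = 8.667 mg/L.
Pressure correction: C_s' = 8.667 × 0.885 = 7.670 mg/L.

C_s ≈ 7.67 mg/L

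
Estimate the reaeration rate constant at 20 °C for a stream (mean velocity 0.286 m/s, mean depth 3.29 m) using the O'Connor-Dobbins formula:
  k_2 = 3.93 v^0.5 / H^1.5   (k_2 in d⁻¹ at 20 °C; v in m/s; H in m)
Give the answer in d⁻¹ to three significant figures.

k_2 = 3.93 × 0.286^0.5 / 3.29^1.5 = 3.93 × 0.5348 / 5.968 = 0.3522 d⁻¹.

k_2 ≈ 0.352 d⁻¹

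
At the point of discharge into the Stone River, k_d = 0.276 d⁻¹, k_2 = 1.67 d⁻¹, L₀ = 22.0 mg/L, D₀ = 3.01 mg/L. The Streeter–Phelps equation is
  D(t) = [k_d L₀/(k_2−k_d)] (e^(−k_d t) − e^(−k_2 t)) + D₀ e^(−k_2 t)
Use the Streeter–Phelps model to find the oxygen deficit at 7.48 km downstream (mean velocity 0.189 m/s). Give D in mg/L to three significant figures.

Travel time t = x/v = 7.48 km / (0.189 m/s) = 7480 m / 0.189 m/s = 39580 s = 0.4581 d.
k_d L₀/(k_2−k_d) = 0.276×22.0/(1.67−0.276) = 6.072/1.394 = 4.356 mg/L.
e^(−k_d t) = e^(−0.276×0.4581) = 0.8812; e^(−k_2 t) = e^(−1.67×0.4581) = 0.4653.
D = 4.356 × (0.8812 − 0.4653) + 3.01 × 0.4653 = 1.812 + 1.401 = 3.212 mg/L.

D ≈ 3.21 mg/L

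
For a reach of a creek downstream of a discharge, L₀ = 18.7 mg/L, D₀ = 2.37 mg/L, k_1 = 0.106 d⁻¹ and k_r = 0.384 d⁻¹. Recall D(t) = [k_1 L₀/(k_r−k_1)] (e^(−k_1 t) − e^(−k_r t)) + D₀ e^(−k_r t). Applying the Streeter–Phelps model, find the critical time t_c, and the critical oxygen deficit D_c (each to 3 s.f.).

t_c ≈ 3.18 d; D_c ≈ 3.69 mg/L

At the critical point dD/dt = 0, so k_1 L₀ e^(−k_1 t) = k_r D. Substituting D(t) from the Streeter–Phelps equation and solving for t gives
t_c = ln[(k_r/k_1)(1 − D₀(k_r−k_1)/(k_1 L₀))] / (k_r−k_1).
Here k_r−k_1 = 0.2780 d⁻¹ and 1 − D₀(k_r−k_1)/(k_1 L₀) = 1 − 2.37×0.2780/(0.106×18.7) = 0.6676, so
t_c = ln(3.623 × 0.6676) / 0.2780 = 0.8832 / 0.2780 = 3.177 d.
L(t_c) = L₀ e^(−k_1 t_c) = 18.7 × 0.7141 = 13.35 mg/L, and at the critical point k_r D_c = k_1 L, so D_c = (0.106/0.384) × 13.35 = 3.686 mg/L.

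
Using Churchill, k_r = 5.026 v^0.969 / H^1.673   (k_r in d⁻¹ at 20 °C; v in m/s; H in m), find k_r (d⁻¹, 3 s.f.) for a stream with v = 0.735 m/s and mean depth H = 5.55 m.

k_r = 5.026 × 0.735^0.969 / 5.55^1.673 = 5.026 × 0.7420 / 17.59 = 0.2121 d⁻¹.

k_r ≈ 0.212 d⁻¹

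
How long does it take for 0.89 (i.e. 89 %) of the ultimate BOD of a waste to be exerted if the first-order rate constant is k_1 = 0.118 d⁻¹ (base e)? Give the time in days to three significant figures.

t ≈ 18.7 d

y/L₀ = 1 − e^(−k_1 t) = 0.89 ⇒ e^(−k_1 t) = 0.110
t = −ln(0.110) / 0.118 = 2.207 / 0.118 = 18.71 d.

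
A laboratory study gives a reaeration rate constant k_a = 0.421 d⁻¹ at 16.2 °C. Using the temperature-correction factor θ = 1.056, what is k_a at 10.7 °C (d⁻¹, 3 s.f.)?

k_a ≈ 0.312 d⁻¹

k_a(T₂) = k_a(T₁) · θ^(T₂−T₁) = 0.421 × 1.056^(10.7−16.2)
= 0.421 × 1.056^-5.50 = 0.421 × 0.7411 = 0.3120 d⁻¹.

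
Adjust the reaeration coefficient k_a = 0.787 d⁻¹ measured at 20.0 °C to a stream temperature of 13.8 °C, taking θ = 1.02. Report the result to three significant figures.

k_a ≈ 0.696 d⁻¹

k_a(T₂) = k_a(T₁) · θ^(T₂−T₁) = 0.787 × 1.02^(13.8−20.0)
= 0.787 × 1.02^-6.20 = 0.787 × 0.8845 = 0.6961 d⁻¹.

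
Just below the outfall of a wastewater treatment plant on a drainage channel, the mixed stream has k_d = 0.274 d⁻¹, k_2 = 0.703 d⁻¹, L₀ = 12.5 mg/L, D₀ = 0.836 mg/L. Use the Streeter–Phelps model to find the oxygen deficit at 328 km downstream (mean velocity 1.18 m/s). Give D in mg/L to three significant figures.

Travel time t = x/v = 328 km / (1.18 m/s) = 328000 m / 1.18 m/s = 278000 s = 3.217 d.
k_d L₀/(k_2−k_d) = 0.274×12.5/(0.703−0.274) = 3.425/0.4290 = 7.984 mg/L.
e^(−k_d t) = e^(−0.274×3.217) = 0.4142; e^(−k_2 t) = e^(−0.703×3.217) = 0.1042.
D = 7.984 × (0.4142 − 0.1042) + 0.836 × 0.1042 = 2.475 + 0.08709 = 2.562 mg/L.

D ≈ 2.56 mg/L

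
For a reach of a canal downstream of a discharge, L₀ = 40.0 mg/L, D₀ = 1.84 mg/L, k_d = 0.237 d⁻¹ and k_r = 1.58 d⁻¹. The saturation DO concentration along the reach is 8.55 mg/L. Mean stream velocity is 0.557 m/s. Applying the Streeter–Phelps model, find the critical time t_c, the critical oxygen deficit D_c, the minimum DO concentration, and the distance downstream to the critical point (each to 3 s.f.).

t_c ≈ 1.19 d; D_c ≈ 4.53 mg/L; min DO ≈ 4.02 mg/L; x_c ≈ 57.2 km

At the critical point dD/dt = 0, so k_d L₀ e^(−k_d t) = k_r D. Substituting D(t) from the Streeter–Phelps equation and solving for t gives
t_c = ln[(k_r/k_d)(1 − D₀(k_r−k_d)/(k_d L₀))] / (k_r−k_d).
Here k_r−k_d = 1.343 d⁻¹ and 1 − D₀(k_r−k_d)/(k_d L₀) = 1 − 1.84×1.343/(0.237×40.0) = 0.7393, so
t_c = ln(6.667 × 0.7393) / 1.343 = 1.595 / 1.343 = 1.188 d.
D_c = (k_d/k_r) L₀ e^(−k_d t_c) = (0.237/1.58) × 40.0 × e^(−0.237×1.188) = 0.1500 × 40.0 × 0.7547 = 4.528 mg/L.
Minimum DO = C_s − D_c = 8.55 − 4.528 = 4.022 mg/L.
x_c = v t_c = 0.557 m/s × 1.188 d × 86400 s/d = 57160 m ≈ 57.2 km.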